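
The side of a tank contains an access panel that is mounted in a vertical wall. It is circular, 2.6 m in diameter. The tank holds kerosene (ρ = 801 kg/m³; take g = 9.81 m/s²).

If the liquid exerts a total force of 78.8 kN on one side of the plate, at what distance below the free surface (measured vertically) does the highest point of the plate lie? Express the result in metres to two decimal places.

d_top ≈ 0.59 m

γ = ρg = 801 × 9.81 / 1000 = 7.85781 kN/m³.
A = π(1.3)² = 5.30929 m².
From F = γ·h_c·A, the centroid depth is h_c = 78.8/(7.85781 × 5.30929) = 1.88881 m.
The centroid is at the centre, 1.3 m below the top of the plate, so the highest point sits at h_top = 1.88881 − 1.3 = 0.58881 m below the surface.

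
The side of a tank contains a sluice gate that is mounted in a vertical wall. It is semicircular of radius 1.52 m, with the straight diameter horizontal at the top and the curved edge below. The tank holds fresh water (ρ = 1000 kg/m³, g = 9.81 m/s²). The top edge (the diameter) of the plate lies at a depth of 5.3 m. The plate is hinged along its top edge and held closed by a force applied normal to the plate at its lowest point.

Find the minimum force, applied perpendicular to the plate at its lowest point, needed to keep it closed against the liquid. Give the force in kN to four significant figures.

P ≈ 93.61 kN

γ = ρg = 1000 × 9.81 = 9810 N/m³ = 9.81 kN/m³.
The centroid of a semicircle lies 4r/(3π) = 0.645108 m from the diameter, here below the top edge, so the centroid depth is h_c = 5.3 + 0.645108 = 5.94511 m.
A = πr²/2 = π × 1.52²/2 = 3.62917 m².
Resultant F = γ·h_c·A = 9.81 × 5.94511 × 3.62917 = 211.659 kN.
I_c = (π/8 − 8/(9π))·r⁴ = 0.109757 × 1.52⁴ = 0.585877 m⁴.
Centre of pressure: y_p = y_c + I_c/(y_c·A) = 5.94511 + 0.585877/(5.94511 × 3.62917) = 5.94511 + 0.0271543 = 5.97226 m along the plane.
The resultant acts 0.645108 + 0.0271543 = 0.672262 m (along the plate) below the hinge at the top edge, so the moment about the hinge is M = F × 0.672262 = 211.659 × 0.672262 = 142.29 kN·m.
A normal force at the bottom, 1.52 m from the hinge, must supply this moment: P = 142.29/1.52 = 93.6118 kN.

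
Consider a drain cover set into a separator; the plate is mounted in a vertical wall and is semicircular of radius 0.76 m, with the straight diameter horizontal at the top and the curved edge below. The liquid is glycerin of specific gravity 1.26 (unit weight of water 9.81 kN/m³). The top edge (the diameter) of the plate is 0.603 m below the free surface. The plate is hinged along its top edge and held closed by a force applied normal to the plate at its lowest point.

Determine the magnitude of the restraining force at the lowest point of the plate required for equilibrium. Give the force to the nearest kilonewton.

P ≈ 5 kN

γ = 1.26 × 9.81 = 12.3606 kN/m³.
The centroid of a semicircle lies 4r/(3π) = 0.322554 m from the diameter, here below the top edge, so the centroid depth is h_c = 0.603 + 0.322554 = 0.925554 m.
A = πr²/2 = π × 0.76²/2 = 0.907292 m².
Resultant F = γ·h_c·A = 12.3606 × 0.925554 × 0.907292 = 10.3798 kN.
I_c = (π/8 − 8/(9π))·r⁴ = 0.109757 × 0.76⁴ = 0.0366173 m⁴.
Centre of pressure: y_p = y_c + I_c/(y_c·A) = 0.925554 + 0.0366173/(0.925554 × 0.907292) = 0.925554 + 0.0436051 = 0.969159 m along the plane.
The resultant acts 0.322554 + 0.0436051 = 0.366159 m (along the plate) below the hinge at the top edge, so the moment about the hinge is M = F × 0.366159 = 10.3798 × 0.366159 = 3.80066 kN·m.
A normal force at the bottom, 0.76 m from the hinge, must supply this moment: P = 3.80066/0.76 = 5.00087 kN.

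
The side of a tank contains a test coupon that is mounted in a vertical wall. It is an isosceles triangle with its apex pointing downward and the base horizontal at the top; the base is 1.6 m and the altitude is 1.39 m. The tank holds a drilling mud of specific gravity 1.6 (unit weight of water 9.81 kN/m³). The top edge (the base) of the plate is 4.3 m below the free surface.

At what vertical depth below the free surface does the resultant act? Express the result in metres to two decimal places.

γ = 1.6 × 9.81 = 15.696 kN/m³.
With the apex down, the centroid sits h/3 = 1.39/3 = 0.463333 m below the base (the top edge), so the centroid depth is h_c = 4.3 + 0.463333 = 4.76333 m.
A = ½ × 1.6 × 1.39 = 1.112 m².
Resultant F = γ·h_c·A = 15.696 × 4.76333 × 1.112 = 83.1389 kN.
I_c = b·h³/36 = 1.6 × 1.39³/36 = 0.119361 m⁴.
Centre of pressure: y_p = y_c + I_c/(y_c·A) = 4.76333 + 0.119361/(4.76333 × 1.112) = 4.76333 + 0.0225345 = 4.78586 m along the plane.

h_p = 4.79 m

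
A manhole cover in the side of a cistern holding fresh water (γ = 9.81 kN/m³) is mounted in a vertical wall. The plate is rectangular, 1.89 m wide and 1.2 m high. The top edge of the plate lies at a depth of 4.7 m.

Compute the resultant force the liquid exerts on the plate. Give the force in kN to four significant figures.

γ = 9.81 kN/m³.
The centroid lies 1.2/2 = 0.6 m below the top edge, so the centroid depth is h_c = 4.7 + 0.6 = 5.3 m.
A = 1.89 × 1.2 = 2.268 m².
Resultant F = γ·h_c·A = 9.81 × 5.3 × 2.268 = 117.92 kN.

F ≈ 117.9 kN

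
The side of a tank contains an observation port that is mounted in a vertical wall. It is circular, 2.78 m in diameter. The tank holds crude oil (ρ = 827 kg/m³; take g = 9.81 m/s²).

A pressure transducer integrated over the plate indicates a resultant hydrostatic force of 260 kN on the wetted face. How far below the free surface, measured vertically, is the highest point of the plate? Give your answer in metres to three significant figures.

d_top ≈ 3.89 m

γ = ρg = 827 × 9.81 / 1000 = 8.11287 kN/m³.
A = π(1.39)² = 6.06987 m².
From F = γ·h_c·A, the centroid depth is h_c = 260/(8.11287 × 6.06987) = 5.27982 m.
The centroid is at the centre, 1.39 m below the top of the plate, so the highest point sits at h_top = 5.27982 − 1.39 = 3.88982 m below the surface.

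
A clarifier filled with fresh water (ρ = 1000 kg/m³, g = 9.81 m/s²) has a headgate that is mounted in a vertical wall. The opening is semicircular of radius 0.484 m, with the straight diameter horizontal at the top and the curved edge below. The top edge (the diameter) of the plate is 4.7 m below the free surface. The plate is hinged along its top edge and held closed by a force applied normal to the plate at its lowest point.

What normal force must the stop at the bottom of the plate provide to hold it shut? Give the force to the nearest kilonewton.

P ≈ 8 kN

γ = ρg = 1000 × 9.81 = 9810 N/m³ = 9.81 kN/m³.
The centroid of a semicircle lies 4r/(3π) = 0.205416 m from the diameter, here below the top edge, so the centroid depth is h_c = 4.7 + 0.205416 = 4.90542 m.
A = πr²/2 = π × 0.484²/2 = 0.367968 m².
Resultant F = γ·h_c·A = 9.81 × 4.90542 × 0.367968 = 17.7074 kN.
I_c = (π/8 − 8/(9π))·r⁴ = 0.109757 × 0.484⁴ = 0.00602301 m⁴.
Centre of pressure: y_p = y_c + I_c/(y_c·A) = 4.90542 + 0.00602301/(4.90542 × 0.367968) = 4.90542 + 0.00333678 = 4.90876 m along the plane.
The resultant acts 0.205416 + 0.00333678 = 0.208753 m (along the plate) below the hinge at the top edge, so the moment about the hinge is M = F × 0.208753 = 17.7074 × 0.208753 = 3.69647 kN·m.
A normal force at the bottom, 0.484 m from the hinge, must supply this moment: P = 3.69647/0.484 = 7.63733 kN.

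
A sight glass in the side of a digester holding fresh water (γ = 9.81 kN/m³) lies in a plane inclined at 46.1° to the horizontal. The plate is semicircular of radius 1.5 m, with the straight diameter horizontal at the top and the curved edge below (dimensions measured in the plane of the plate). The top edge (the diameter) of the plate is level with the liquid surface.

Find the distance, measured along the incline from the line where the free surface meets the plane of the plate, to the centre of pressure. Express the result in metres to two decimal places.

y_p = 0.88 m

γ = 9.81 kN/m³.
Let θ = 46.1° be the plate's angle to the horizontal; measure y along the incline from where the plane meets the free surface. Vertical depth h = y·sinθ with sinθ = 0.720551.
The centroid of a semicircle lies 4r/(3π) = 0.63662 m from the diameter, here below the top edge, so y_c = 0.63662 m and h_c = 0.63662 × 0.720551 = 0.458717 m.
A = πr²/2 = π × 1.5²/2 = 3.53429 m².
Resultant F = γ·h_c·A = 9.81 × 0.458717 × 3.53429 = 15.9044 kN.
I_c = (π/8 − 8/(9π))·r⁴ = 0.109757 × 1.5⁴ = 0.555645 m⁴.
Centre of pressure: y_p = y_c + I_c/(y_c·A) = 0.63662 + 0.555645/(0.63662 × 3.53429) = 0.63662 + 0.246953 = 0.883573 m along the plane.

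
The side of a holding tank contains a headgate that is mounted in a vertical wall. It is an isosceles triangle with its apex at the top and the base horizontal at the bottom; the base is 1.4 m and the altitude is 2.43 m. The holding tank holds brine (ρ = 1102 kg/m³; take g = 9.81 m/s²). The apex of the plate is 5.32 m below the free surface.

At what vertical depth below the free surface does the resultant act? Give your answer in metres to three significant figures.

h_p = 6.99 m

γ = ρg = 1102 × 9.81 / 1000 = 10.81062 kN/m³.
With the apex up, the centroid sits 2h/3 = 2 × 2.43/3 = 1.62 m below the apex, so the centroid depth is h_c = 5.32 + 1.62 = 6.94 m.
A = ½ × 1.4 × 2.43 = 1.701 m².
Resultant F = γ·h_c·A = 10.81062 × 6.94 × 1.701 = 127.619 kN.
I_c = b·h³/36 = 1.4 × 2.43³/36 = 0.558013 m⁴.
Centre of pressure: y_p = y_c + I_c/(y_c·A) = 6.94 + 0.558013/(6.94 × 1.701) = 6.94 + 0.0472694 = 6.98727 m along the plane.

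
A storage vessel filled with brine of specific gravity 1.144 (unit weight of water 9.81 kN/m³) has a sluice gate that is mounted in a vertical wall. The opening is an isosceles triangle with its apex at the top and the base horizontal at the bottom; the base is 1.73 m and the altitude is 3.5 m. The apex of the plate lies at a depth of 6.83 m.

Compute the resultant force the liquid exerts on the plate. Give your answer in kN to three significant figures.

F ≈ 311 kN

γ = 1.144 × 9.81 = 11.22264 kN/m³.
With the apex up, the centroid sits 2h/3 = 2 × 3.5/3 = 2.33333 m below the apex, so the centroid depth is h_c = 6.83 + 2.33333 = 9.16333 m.
A = ½ × 1.73 × 3.5 = 3.0275 m².
Resultant F = γ·h_c·A = 11.22264 × 9.16333 × 3.0275 = 311.338 kN.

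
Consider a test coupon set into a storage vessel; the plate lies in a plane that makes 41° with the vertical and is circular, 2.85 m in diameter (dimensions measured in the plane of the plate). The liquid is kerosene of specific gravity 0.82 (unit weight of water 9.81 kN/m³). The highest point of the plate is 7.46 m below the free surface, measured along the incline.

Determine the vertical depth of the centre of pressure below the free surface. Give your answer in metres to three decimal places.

h_p = 6.749 m

γ = 0.82 × 9.81 = 8.0442 kN/m³.
The plate makes 41° with the vertical, i.e. θ = 90° − 41° = 49° to the horizontal. Measuring y along the incline from the free-surface line, vertical depth h = y·sinθ with sinθ = 0.754710.
The centroid is at the centre, 1.425 m below the top of the plate, so y_c = 7.46 + 1.425 = 8.885 m and h_c = 8.885 × 0.754710 = 6.7056 m.
A = π(1.425)² = 6.3794 m².
Resultant F = γ·h_c·A = 8.0442 × 6.7056 × 6.3794 = 344.112 kN.
I_c = πr⁴/4 = π × 1.425⁴/4 = 3.23854 m⁴.
Centre of pressure: y_p = y_c + I_c/(y_c·A) = 8.885 + 3.23854/(8.885 × 6.3794) = 8.885 + 0.0571363 = 8.94214 m along the plane.
Vertically, h_p = y_p·sinθ = 8.94214 × 0.754710 = 6.74872 m.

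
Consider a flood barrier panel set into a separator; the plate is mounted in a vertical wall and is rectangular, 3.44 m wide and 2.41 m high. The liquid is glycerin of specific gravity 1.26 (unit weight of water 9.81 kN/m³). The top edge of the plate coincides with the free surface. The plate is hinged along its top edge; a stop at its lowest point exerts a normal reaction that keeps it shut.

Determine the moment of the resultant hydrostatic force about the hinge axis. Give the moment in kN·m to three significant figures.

M ≈ 198 kN·m

γ = 1.26 × 9.81 = 12.3606 kN/m³.
The centroid lies 2.41/2 = 1.205 m below the top edge, so the centroid depth is h_c = 1.205 m.
A = 3.44 × 2.41 = 8.2904 m².
Resultant F = γ·h_c·A = 12.3606 × 1.205 × 8.2904 = 123.482 kN.
I_c = b·h³/12 = 3.44 × 2.41³/12 = 4.01262 m⁴.
Centre of pressure: y_p = y_c + I_c/(y_c·A) = 1.205 + 4.01262/(1.205 × 8.2904) = 1.205 + 0.401666 = 1.60667 m along the plane.
The resultant acts 1.205 + 0.401666 = 1.60667 m (along the plate) below the hinge at the top edge, so the moment about the hinge is M = F × 1.60667 = 123.482 × 1.60667 = 198.395 kN·m.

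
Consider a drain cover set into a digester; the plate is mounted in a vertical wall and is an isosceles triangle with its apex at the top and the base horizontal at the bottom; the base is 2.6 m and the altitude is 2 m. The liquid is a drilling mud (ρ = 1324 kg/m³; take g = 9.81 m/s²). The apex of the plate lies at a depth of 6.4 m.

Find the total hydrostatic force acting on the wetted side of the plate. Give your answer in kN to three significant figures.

γ = ρg = 1324 × 9.81 / 1000 = 12.98844 kN/m³.
With the apex up, the centroid sits 2h/3 = 2 × 2/3 = 1.33333 m below the apex, so the centroid depth is h_c = 6.4 + 1.33333 = 7.73333 m.
A = ½ × 2.6 × 2 = 2.6 m².
Resultant F = γ·h_c·A = 12.98844 × 7.73333 × 2.6 = 261.154 kN.

F ≈ 261 kN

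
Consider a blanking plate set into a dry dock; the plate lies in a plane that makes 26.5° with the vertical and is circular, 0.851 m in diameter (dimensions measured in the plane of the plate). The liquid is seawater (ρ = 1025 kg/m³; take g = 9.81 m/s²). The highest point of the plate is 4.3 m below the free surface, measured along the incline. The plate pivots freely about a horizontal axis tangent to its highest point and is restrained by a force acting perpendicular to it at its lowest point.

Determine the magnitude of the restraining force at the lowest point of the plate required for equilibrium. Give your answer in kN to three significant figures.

γ = ρg = 1025 × 9.81 / 1000 = 10.05525 kN/m³.
The plate makes 26.5° with the vertical, i.e. θ = 90° − 26.5° = 63.5° to the horizontal. Measuring y along the incline from the free-surface line, vertical depth h = y·sinθ with sinθ = 0.894934.
The centroid is at the centre, 0.4255 m below the top of the plate, so y_c = 4.3 + 0.4255 = 4.7255 m and h_c = 4.7255 × 0.894934 = 4.22901 m.
A = π(0.4255)² = 0.568786 m².
Resultant F = γ·h_c·A = 10.05525 × 4.22901 × 0.568786 = 24.1869 kN.
I_c = πr⁴/4 = π × 0.4255⁴/4 = 0.0257447 m⁴.
Centre of pressure: y_p = y_c + I_c/(y_c·A) = 4.7255 + 0.0257447/(4.7255 × 0.568786) = 4.7255 + 0.00957836 = 4.73508 m along the plane.
The resultant acts 0.4255 + 0.00957836 = 0.435078 m (along the plate) below the hinge at the top edge, so the moment about the hinge is M = F × 0.435078 = 24.1869 × 0.435078 = 10.5232 kN·m.
A normal force at the bottom, 0.851 m from the hinge, must supply this moment: P = 10.5232/0.851 = 12.3657 kN.

P ≈ 12.4 kN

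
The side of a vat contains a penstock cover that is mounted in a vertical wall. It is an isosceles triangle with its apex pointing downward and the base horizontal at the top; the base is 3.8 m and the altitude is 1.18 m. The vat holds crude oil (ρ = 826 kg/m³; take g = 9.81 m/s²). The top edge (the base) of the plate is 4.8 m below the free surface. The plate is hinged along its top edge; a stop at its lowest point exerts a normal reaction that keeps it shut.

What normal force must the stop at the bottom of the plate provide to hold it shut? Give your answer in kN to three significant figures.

γ = ρg = 826 × 9.81 / 1000 = 8.10306 kN/m³.
With the apex down, the centroid sits h/3 = 1.18/3 = 0.393333 m below the base (the top edge), so the centroid depth is h_c = 4.8 + 0.393333 = 5.19333 m.
A = ½ × 3.8 × 1.18 = 2.242 m².
Resultant F = γ·h_c·A = 8.10306 × 5.19333 × 2.242 = 94.3475 kN.
I_c = b·h³/36 = 3.8 × 1.18³/36 = 0.173431 m⁴.
Centre of pressure: y_p = y_c + I_c/(y_c·A) = 5.19333 + 0.173431/(5.19333 × 2.242) = 5.19333 + 0.0148952 = 5.20823 m along the plane.
The resultant acts 0.393333 + 0.0148952 = 0.408228 m (along the plate) below the hinge at the top edge, so the moment about the hinge is M = F × 0.408228 = 94.3475 × 0.408228 = 38.5153 kN·m.
A normal force at the bottom, 1.18 m from the hinge, must supply this moment: P = 38.5153/1.18 = 32.6401 kN.

P ≈ 32.6 kN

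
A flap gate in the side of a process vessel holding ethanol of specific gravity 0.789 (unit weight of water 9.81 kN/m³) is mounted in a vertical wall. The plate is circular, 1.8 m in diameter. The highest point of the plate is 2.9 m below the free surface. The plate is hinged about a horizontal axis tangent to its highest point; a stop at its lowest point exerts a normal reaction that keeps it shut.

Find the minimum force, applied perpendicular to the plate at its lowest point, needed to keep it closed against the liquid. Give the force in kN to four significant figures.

P ≈ 39.64 kN

γ = 0.789 × 9.81 = 7.74009 kN/m³.
The centroid is at the centre, 0.9 m below the top of the plate, so the centroid depth is h_c = 2.9 + 0.9 = 3.8 m.
A = π(0.9)² = 2.54469 m².
Resultant F = γ·h_c·A = 7.74009 × 3.8 × 2.54469 = 74.8453 kN.
I_c = πr⁴/4 = π × 0.9⁴/4 = 0.5153 m⁴.
Centre of pressure: y_p = y_c + I_c/(y_c·A) = 3.8 + 0.5153/(3.8 × 2.54469) = 3.8 + 0.0532895 = 3.85329 m along the plane.
The resultant acts 0.9 + 0.0532895 = 0.95329 m (along the plate) below the hinge at the top edge, so the moment about the hinge is M = F × 0.95329 = 74.8453 × 0.95329 = 71.3493 kN·m.
A normal force at the bottom, 1.8 m from the hinge, must supply this moment: P = 71.3493/1.8 = 39.6385 kN.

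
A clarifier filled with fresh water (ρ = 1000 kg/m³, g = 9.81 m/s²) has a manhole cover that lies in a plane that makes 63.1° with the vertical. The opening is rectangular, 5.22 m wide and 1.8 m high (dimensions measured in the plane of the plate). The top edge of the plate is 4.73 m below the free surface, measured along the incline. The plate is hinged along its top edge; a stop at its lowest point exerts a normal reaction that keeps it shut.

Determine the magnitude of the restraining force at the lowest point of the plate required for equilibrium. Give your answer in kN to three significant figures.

γ = ρg = 1000 × 9.81 = 9810 N/m³ = 9.81 kN/m³.
The plate makes 63.1° with the vertical, i.e. θ = 90° − 63.1° = 26.9° to the horizontal. Measuring y along the incline from the free-surface line, vertical depth h = y·sinθ with sinθ = 0.452435.
The centroid lies 1.8/2 = 0.9 m below the top edge, so y_c = 4.73 + 0.9 = 5.63 m and h_c = 5.63 × 0.452435 = 2.54721 m.
A = 5.22 × 1.8 = 9.396 m².
Resultant F = γ·h_c·A = 9.81 × 2.54721 × 9.396 = 234.788 kN.
I_c = b·h³/12 = 5.22 × 1.8³/12 = 2.53692 m⁴.
Centre of pressure: y_p = y_c + I_c/(y_c·A) = 5.63 + 2.53692/(5.63 × 9.396) = 5.63 + 0.0479574 = 5.67796 m along the plane.
The resultant acts 0.9 + 0.0479574 = 0.947957 m (along the plate) below the hinge at the top edge, so the moment about the hinge is M = F × 0.947957 = 234.788 × 0.947957 = 222.569 kN·m.
A normal force at the bottom, 1.8 m from the hinge, must supply this moment: P = 222.569/1.8 = 123.649 kN.

P ≈ 124 kN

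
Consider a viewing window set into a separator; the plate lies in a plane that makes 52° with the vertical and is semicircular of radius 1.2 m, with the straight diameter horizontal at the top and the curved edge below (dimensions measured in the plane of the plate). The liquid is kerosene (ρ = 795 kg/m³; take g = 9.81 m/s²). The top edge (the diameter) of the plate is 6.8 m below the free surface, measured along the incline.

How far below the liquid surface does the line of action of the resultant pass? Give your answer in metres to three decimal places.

γ = ρg = 795 × 9.81 / 1000 = 7.79895 kN/m³.
The plate makes 52° with the vertical, i.e. θ = 90° − 52° = 38° to the horizontal. Measuring y along the incline from the free-surface line, vertical depth h = y·sinθ with sinθ = 0.615661.
The centroid of a semicircle lies 4r/(3π) = 0.509296 m from the diameter, here below the top edge, so y_c = 6.8 + 0.509296 = 7.3093 m and h_c = 7.3093 × 0.615661 = 4.50005 m.
A = πr²/2 = π × 1.2²/2 = 2.26195 m².
Resultant F = γ·h_c·A = 7.79895 × 4.50005 × 2.26195 = 79.3846 kN.
I_c = (π/8 − 8/(9π))·r⁴ = 0.109757 × 1.2⁴ = 0.227592 m⁴.
Centre of pressure: y_p = y_c + I_c/(y_c·A) = 7.3093 + 0.227592/(7.3093 × 2.26195) = 7.3093 + 0.0137657 = 7.32307 m along the plane.
Vertically, h_p = y_p·sinθ = 7.32307 × 0.615661 = 4.50853 m.

h_p = 4.509 m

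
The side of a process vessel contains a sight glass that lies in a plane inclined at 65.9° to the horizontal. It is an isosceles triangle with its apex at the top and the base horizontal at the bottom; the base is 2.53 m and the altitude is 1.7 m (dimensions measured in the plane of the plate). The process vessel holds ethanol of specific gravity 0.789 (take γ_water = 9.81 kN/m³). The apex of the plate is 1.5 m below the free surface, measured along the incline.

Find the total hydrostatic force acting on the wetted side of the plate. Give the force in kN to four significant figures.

γ = 0.789 × 9.81 = 7.74009 kN/m³.
Let θ = 65.9° be the plate's angle to the horizontal; measure y along the incline from where the plane meets the free surface. Vertical depth h = y·sinθ with sinθ = 0.912834.
With the apex up, the centroid sits 2h/3 = 2 × 1.7/3 = 1.13333 m below the apex, so y_c = 1.5 + 1.13333 = 2.63333 m and h_c = 2.63333 × 0.912834 = 2.40379 m.
A = ½ × 2.53 × 1.7 = 2.1505 m².
Resultant F = γ·h_c·A = 7.74009 × 2.40379 × 2.1505 = 40.0112 kN.

F ≈ 40.01 kN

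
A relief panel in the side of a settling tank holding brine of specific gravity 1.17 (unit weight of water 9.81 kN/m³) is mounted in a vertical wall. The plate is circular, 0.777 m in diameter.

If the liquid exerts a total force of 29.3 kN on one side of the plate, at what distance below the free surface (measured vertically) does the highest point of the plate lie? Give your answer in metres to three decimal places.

γ = 1.17 × 9.81 = 11.4777 kN/m³.
A = π(0.3885)² = 0.474168 m².
From F = γ·h_c·A, the centroid depth is h_c = 29.3/(11.4777 × 0.474168) = 5.3837 m.
The centroid is at the centre, 0.3885 m below the top of the plate, so the highest point sits at h_top = 5.3837 − 0.3885 = 4.9952 m below the surface.

d_top ≈ 4.995 m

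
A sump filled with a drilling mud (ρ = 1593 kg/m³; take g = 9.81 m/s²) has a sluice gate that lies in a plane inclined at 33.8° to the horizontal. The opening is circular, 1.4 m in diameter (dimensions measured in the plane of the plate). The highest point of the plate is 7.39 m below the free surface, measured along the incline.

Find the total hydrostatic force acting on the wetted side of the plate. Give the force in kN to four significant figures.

F ≈ 108.3 kN

γ = ρg = 1593 × 9.81 / 1000 = 15.62733 kN/m³.
Let θ = 33.8° be the plate's angle to the horizontal; measure y along the incline from where the plane meets the free surface. Vertical depth h = y·sinθ with sinθ = 0.556296.
The centroid is at the centre, 0.7 m below the top of the plate, so y_c = 7.39 + 0.7 = 8.09 m and h_c = 8.09 × 0.556296 = 4.50043 m.
A = π(0.7)² = 1.53938 m².
Resultant F = γ·h_c·A = 15.62733 × 4.50043 × 1.53938 = 108.264 kN.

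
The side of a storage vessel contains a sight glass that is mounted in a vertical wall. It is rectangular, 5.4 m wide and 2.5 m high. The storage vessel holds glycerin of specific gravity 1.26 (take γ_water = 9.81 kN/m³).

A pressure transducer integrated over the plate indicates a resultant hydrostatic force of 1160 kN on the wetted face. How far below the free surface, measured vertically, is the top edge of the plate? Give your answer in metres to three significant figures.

d_top ≈ 5.70 m

γ = 1.26 × 9.81 = 12.3606 kN/m³.
A = 5.4 × 2.5 = 13.5 m².
From F = γ·h_c·A, the centroid depth is h_c = 1160/(12.3606 × 13.5) = 6.9516 m.
The centroid lies 2.5/2 = 1.25 m below the top edge, so the top edge sits at h_top = 6.9516 − 1.25 = 5.7016 m below the surface.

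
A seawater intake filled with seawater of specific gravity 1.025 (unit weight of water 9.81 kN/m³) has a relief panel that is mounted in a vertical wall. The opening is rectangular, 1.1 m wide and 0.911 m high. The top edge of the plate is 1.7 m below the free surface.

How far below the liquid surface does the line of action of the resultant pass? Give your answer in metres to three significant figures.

h_p = 2.19 m

γ = 1.025 × 9.81 = 10.05525 kN/m³.
The centroid lies 0.911/2 = 0.4555 m below the top edge, so the centroid depth is h_c = 1.7 + 0.4555 = 2.1555 m.
A = 1.1 × 0.911 = 1.0021 m².
Resultant F = γ·h_c·A = 10.05525 × 2.1555 × 1.0021 = 21.7196 kN.
I_c = b·h³/12 = 1.1 × 0.911³/12 = 0.0693053 m⁴.
Centre of pressure: y_p = y_c + I_c/(y_c·A) = 2.1555 + 0.0693053/(2.1555 × 1.0021) = 2.1555 + 0.0320854 = 2.18759 m along the plane.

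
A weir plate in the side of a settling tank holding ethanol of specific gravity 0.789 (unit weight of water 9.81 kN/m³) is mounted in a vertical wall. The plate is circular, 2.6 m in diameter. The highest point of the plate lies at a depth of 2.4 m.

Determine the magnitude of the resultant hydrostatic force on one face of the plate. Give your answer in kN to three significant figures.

F ≈ 152 kN

γ = 0.789 × 9.81 = 7.74009 kN/m³.
The centroid is at the centre, 1.3 m below the top of the plate, so the centroid depth is h_c = 2.4 + 1.3 = 3.7 m.
A = π(1.3)² = 5.30929 m².
Resultant F = γ·h_c·A = 7.74009 × 3.7 × 5.30929 = 152.049 kN.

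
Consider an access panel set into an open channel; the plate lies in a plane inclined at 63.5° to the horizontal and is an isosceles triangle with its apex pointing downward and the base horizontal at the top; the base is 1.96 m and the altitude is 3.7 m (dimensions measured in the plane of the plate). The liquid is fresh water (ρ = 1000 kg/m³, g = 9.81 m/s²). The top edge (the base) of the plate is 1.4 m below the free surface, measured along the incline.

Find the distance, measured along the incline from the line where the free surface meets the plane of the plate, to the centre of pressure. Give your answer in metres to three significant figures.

γ = ρg = 1000 × 9.81 = 9810 N/m³ = 9.81 kN/m³.
Let θ = 63.5° be the plate's angle to the horizontal; measure y along the incline from where the plane meets the free surface. Vertical depth h = y·sinθ with sinθ = 0.894934.
With the apex down, the centroid sits h/3 = 3.7/3 = 1.23333 m below the base (the top edge), so y_c = 1.4 + 1.23333 = 2.63333 m and h_c = 2.63333 × 0.894934 = 2.35666 m.
A = ½ × 1.96 × 3.7 = 3.626 m².
Resultant F = γ·h_c·A = 9.81 × 2.35666 × 3.626 = 83.8289 kN.
I_c = b·h³/36 = 1.96 × 3.7³/36 = 2.75777 m⁴.
Centre of pressure: y_p = y_c + I_c/(y_c·A) = 2.63333 + 2.75777/(2.63333 × 3.626) = 2.63333 + 0.288818 = 2.92215 m along the plane.

y_p = 2.92 m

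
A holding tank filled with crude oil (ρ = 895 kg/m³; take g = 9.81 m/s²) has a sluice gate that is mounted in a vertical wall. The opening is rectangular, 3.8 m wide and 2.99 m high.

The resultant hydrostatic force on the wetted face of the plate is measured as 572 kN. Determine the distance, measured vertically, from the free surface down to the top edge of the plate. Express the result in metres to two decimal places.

γ = ρg = 895 × 9.81 / 1000 = 8.77995 kN/m³.
A = 3.8 × 2.99 = 11.362 m².
From F = γ·h_c·A, the centroid depth is h_c = 572/(8.77995 × 11.362) = 5.73389 m.
The centroid lies 2.99/2 = 1.495 m below the top edge, so the top edge sits at h_top = 5.73389 − 1.495 = 4.23889 m below the surface.

d_top ≈ 4.24 m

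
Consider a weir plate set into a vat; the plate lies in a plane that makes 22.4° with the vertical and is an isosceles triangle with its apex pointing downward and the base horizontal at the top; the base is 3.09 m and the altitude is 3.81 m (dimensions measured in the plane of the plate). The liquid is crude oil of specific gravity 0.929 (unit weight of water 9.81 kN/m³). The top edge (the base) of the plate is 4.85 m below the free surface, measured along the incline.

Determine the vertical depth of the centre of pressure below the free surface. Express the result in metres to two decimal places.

h_p = 5.78 m

γ = 0.929 × 9.81 = 9.11349 kN/m³.
The plate makes 22.4° with the vertical, i.e. θ = 90° − 22.4° = 67.6° to the horizontal. Measuring y along the incline from the free-surface line, vertical depth h = y·sinθ with sinθ = 0.924546.
With the apex down, the centroid sits h/3 = 3.81/3 = 1.27 m below the base (the top edge), so y_c = 4.85 + 1.27 = 6.12 m and h_c = 6.12 × 0.924546 = 5.65822 m.
A = ½ × 3.09 × 3.81 = 5.88645 m².
Resultant F = γ·h_c·A = 9.11349 × 5.65822 × 5.88645 = 303.541 kN.
I_c = b·h³/36 = 3.09 × 3.81³/36 = 4.74713 m⁴.
Centre of pressure: y_p = y_c + I_c/(y_c·A) = 6.12 + 4.74713/(6.12 × 5.88645) = 6.12 + 0.131773 = 6.25177 m along the plane.
Vertically, h_p = y_p·sinθ = 6.25177 × 0.924546 = 5.78005 m.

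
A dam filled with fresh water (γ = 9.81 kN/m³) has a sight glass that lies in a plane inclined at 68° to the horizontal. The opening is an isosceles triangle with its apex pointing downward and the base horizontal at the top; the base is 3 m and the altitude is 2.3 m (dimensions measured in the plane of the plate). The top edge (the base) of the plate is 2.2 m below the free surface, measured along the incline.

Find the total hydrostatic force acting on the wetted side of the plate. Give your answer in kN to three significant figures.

F ≈ 93.1 kN

γ = 9.81 kN/m³.
Let θ = 68° be the plate's angle to the horizontal; measure y along the incline from where the plane meets the free surface. Vertical depth h = y·sinθ with sinθ = 0.927184.
With the apex down, the centroid sits h/3 = 2.3/3 = 0.766667 m below the base (the top edge), so y_c = 2.2 + 0.766667 = 2.96667 m and h_c = 2.96667 × 0.927184 = 2.75065 m.
A = ½ × 3 × 2.3 = 3.45 m².
Resultant F = γ·h_c·A = 9.81 × 2.75065 × 3.45 = 93.0944 kN.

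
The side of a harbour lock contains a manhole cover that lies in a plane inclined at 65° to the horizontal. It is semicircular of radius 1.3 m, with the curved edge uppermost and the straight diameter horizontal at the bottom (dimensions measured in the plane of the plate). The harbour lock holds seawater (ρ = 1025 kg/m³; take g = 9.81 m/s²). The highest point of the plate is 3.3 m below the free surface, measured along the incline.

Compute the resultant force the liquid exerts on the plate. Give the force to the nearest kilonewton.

γ = ρg = 1025 × 9.81 / 1000 = 10.05525 kN/m³.
Let θ = 65° be the plate's angle to the horizontal; measure y along the incline from where the plane meets the free surface. Vertical depth h = y·sinθ with sinθ = 0.906308.
The centroid lies 4r/(3π) = 0.551737 m above the diameter, so r − 4r/(3π) = 1.3 − 0.551737 = 0.748263 m below the topmost point, so y_c = 3.3 + 0.748263 = 4.04826 m and h_c = 4.04826 × 0.906308 = 3.66897 m.
A = πr²/2 = π × 1.3²/2 = 2.65465 m².
Resultant F = γ·h_c·A = 10.05525 × 3.66897 × 2.65465 = 97.9364 kN.

F ≈ 98 kN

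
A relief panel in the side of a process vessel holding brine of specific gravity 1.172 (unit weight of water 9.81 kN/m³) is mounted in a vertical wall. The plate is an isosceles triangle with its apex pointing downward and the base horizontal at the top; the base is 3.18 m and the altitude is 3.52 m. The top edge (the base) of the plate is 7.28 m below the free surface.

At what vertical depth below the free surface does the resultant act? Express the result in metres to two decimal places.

γ = 1.172 × 9.81 = 11.49732 kN/m³.
With the apex down, the centroid sits h/3 = 3.52/3 = 1.17333 m below the base (the top edge), so the centroid depth is h_c = 7.28 + 1.17333 = 8.45333 m.
A = ½ × 3.18 × 3.52 = 5.5968 m².
Resultant F = γ·h_c·A = 11.49732 × 8.45333 × 5.5968 = 543.957 kN.
I_c = b·h³/36 = 3.18 × 3.52³/36 = 3.85259 m⁴.
Centre of pressure: y_p = y_c + I_c/(y_c·A) = 8.45333 + 3.85259/(8.45333 × 5.5968) = 8.45333 + 0.0814301 = 8.53476 m along the plane.

h_p = 8.53 m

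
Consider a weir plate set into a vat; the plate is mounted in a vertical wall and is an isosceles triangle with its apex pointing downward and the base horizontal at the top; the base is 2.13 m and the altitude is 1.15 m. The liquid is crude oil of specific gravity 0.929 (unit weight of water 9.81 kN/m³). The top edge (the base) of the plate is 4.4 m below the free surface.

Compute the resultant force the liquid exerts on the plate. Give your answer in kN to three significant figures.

F ≈ 53.4 kN

γ = 0.929 × 9.81 = 9.11349 kN/m³.
With the apex down, the centroid sits h/3 = 1.15/3 = 0.383333 m below the base (the top edge), so the centroid depth is h_c = 4.4 + 0.383333 = 4.78333 m.
A = ½ × 2.13 × 1.15 = 1.22475 m².
Resultant F = γ·h_c·A = 9.11349 × 4.78333 × 1.22475 = 53.3903 kN.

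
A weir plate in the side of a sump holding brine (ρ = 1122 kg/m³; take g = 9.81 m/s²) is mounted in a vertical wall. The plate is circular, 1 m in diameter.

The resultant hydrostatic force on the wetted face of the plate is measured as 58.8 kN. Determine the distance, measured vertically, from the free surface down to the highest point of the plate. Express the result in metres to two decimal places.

d_top ≈ 6.30 m

γ = ρg = 1122 × 9.81 / 1000 = 11.00682 kN/m³.
A = π(0.5)² = 0.785398 m².
From F = γ·h_c·A, the centroid depth is h_c = 58.8/(11.00682 × 0.785398) = 6.80183 m.
The centroid is at the centre, 0.5 m below the top of the plate, so the highest point sits at h_top = 6.80183 − 0.5 = 6.30183 m below the surface.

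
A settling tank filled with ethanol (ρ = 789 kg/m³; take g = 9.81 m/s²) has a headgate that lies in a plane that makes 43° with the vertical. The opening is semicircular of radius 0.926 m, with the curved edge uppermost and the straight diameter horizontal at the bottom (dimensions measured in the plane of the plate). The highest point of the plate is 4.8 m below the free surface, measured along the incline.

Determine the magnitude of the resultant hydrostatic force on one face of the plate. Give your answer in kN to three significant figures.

F ≈ 40.7 kN

γ = ρg = 789 × 9.81 / 1000 = 7.74009 kN/m³.
The plate makes 43° with the vertical, i.e. θ = 90° − 43° = 47° to the horizontal. Measuring y along the incline from the free-surface line, vertical depth h = y·sinθ with sinθ = 0.731354.
The centroid lies 4r/(3π) = 0.393007 m above the diameter, so r − 4r/(3π) = 0.926 − 0.393007 = 0.532993 m below the topmost point, so y_c = 4.8 + 0.532993 = 5.33299 m and h_c = 5.33299 × 0.731354 = 3.9003 m.
A = πr²/2 = π × 0.926²/2 = 1.34692 m².
Resultant F = γ·h_c·A = 7.74009 × 3.9003 × 1.34692 = 40.6617 kN.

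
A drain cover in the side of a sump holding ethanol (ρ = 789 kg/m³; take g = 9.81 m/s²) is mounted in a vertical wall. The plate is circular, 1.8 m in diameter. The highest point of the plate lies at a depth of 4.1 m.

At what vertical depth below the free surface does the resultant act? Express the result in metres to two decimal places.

γ = ρg = 789 × 9.81 / 1000 = 7.74009 kN/m³.
The centroid is at the centre, 0.9 m below the top of the plate, so the centroid depth is h_c = 4.1 + 0.9 = 5 m.
A = π(0.9)² = 2.54469 m².
Resultant F = γ·h_c·A = 7.74009 × 5 × 2.54469 = 98.4806 kN.
I_c = πr⁴/4 = π × 0.9⁴/4 = 0.5153 m⁴.
Centre of pressure: y_p = y_c + I_c/(y_c·A) = 5 + 0.5153/(5 × 2.54469) = 5 + 0.0405 = 5.0405 m along the plane.

h_p = 5.04 m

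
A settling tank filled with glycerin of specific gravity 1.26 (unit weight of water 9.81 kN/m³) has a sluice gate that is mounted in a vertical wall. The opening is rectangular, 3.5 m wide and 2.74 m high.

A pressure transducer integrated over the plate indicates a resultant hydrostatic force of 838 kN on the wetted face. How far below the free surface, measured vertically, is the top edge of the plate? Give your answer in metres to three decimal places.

d_top ≈ 5.699 m

γ = 1.26 × 9.81 = 12.3606 kN/m³.
A = 3.5 × 2.74 = 9.59 m².
From F = γ·h_c·A, the centroid depth is h_c = 838/(12.3606 × 9.59) = 7.06945 m.
The centroid lies 2.74/2 = 1.37 m below the top edge, so the top edge sits at h_top = 7.06945 − 1.37 = 5.69945 m below the surface.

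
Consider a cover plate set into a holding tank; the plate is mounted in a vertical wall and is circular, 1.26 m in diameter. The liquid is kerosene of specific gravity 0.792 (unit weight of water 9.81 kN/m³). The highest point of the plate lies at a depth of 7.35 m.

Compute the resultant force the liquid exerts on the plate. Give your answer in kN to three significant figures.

γ = 0.792 × 9.81 = 7.76952 kN/m³.
The centroid is at the centre, 0.63 m below the top of the plate, so the centroid depth is h_c = 7.35 + 0.63 = 7.98 m.
A = π(0.63)² = 1.2469 m².
Resultant F = γ·h_c·A = 7.76952 × 7.98 × 1.2469 = 77.3088 kN.

F ≈ 77.3 kN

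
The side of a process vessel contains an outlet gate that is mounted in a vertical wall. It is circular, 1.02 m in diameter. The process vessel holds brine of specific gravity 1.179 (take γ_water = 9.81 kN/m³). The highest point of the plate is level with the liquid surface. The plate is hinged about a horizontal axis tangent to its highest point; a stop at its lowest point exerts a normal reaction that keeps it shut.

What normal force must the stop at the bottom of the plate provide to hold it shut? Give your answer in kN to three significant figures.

P ≈ 3.01 kN

γ = 1.179 × 9.81 = 11.56599 kN/m³.
The centroid is at the centre, 0.51 m below the top of the plate, so the centroid depth is h_c = 0.51 m.
A = π(0.51)² = 0.817128 m².
Resultant F = γ·h_c·A = 11.56599 × 0.51 × 0.817128 = 4.81996 kN.
I_c = πr⁴/4 = π × 0.51⁴/4 = 0.0531338 m⁴.
Centre of pressure: y_p = y_c + I_c/(y_c·A) = 0.51 + 0.0531338/(0.51 × 0.817128) = 0.51 + 0.1275 = 0.6375 m along the plane.
The resultant acts 0.51 + 0.1275 = 0.6375 m (along the plate) below the hinge at the top edge, so the moment about the hinge is M = F × 0.6375 = 4.81996 × 0.6375 = 3.07272 kN·m.
A normal force at the bottom, 1.02 m from the hinge, must supply this moment: P = 3.07272/1.02 = 3.01247 kN.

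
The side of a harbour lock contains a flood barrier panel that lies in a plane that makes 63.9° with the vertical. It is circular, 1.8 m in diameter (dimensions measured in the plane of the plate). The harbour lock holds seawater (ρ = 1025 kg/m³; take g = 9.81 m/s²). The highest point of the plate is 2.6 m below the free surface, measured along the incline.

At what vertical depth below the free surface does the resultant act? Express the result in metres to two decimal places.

h_p = 1.57 m

γ = ρg = 1025 × 9.81 / 1000 = 10.05525 kN/m³.
The plate makes 63.9° with the vertical, i.e. θ = 90° − 63.9° = 26.1° to the horizontal. Measuring y along the incline from the free-surface line, vertical depth h = y·sinθ with sinθ = 0.439939.
The centroid is at the centre, 0.9 m below the top of the plate, so y_c = 2.6 + 0.9 = 3.5 m and h_c = 3.5 × 0.439939 = 1.53979 m.
A = π(0.9)² = 2.54469 m².
Resultant F = γ·h_c·A = 10.05525 × 1.53979 × 2.54469 = 39.3994 kN.
I_c = πr⁴/4 = π × 0.9⁴/4 = 0.5153 m⁴.
Centre of pressure: y_p = y_c + I_c/(y_c·A) = 3.5 + 0.5153/(3.5 × 2.54469) = 3.5 + 0.0578572 = 3.55786 m along the plane.
Vertically, h_p = y_p·sinθ = 3.55786 × 0.439939 = 1.56524 m.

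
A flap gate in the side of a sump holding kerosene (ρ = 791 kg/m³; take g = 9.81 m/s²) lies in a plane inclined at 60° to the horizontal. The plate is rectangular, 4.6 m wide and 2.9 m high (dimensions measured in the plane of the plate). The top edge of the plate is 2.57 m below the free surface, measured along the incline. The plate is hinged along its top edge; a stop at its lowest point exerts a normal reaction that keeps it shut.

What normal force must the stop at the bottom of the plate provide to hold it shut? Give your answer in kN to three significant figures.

γ = ρg = 791 × 9.81 / 1000 = 7.75971 kN/m³.
Let θ = 60° be the plate's angle to the horizontal; measure y along the incline from where the plane meets the free surface. Vertical depth h = y·sinθ with sinθ = 0.866025.
The centroid lies 2.9/2 = 1.45 m below the top edge, so y_c = 2.57 + 1.45 = 4.02 m and h_c = 4.02 × 0.866025 = 3.48142 m.
A = 4.6 × 2.9 = 13.34 m².
Resultant F = γ·h_c·A = 7.75971 × 3.48142 × 13.34 = 360.378 kN.
I_c = b·h³/12 = 4.6 × 2.9³/12 = 9.34912 m⁴.
Centre of pressure: y_p = y_c + I_c/(y_c·A) = 4.02 + 9.34912/(4.02 × 13.34) = 4.02 + 0.174337 = 4.19434 m along the plane.
The resultant acts 1.45 + 0.174337 = 1.62434 m (along the plate) below the hinge at the top edge, so the moment about the hinge is M = F × 1.62434 = 360.378 × 1.62434 = 585.376 kN·m.
A normal force at the bottom, 2.9 m from the hinge, must supply this moment: P = 585.376/2.9 = 201.854 kN.

P ≈ 202 kN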